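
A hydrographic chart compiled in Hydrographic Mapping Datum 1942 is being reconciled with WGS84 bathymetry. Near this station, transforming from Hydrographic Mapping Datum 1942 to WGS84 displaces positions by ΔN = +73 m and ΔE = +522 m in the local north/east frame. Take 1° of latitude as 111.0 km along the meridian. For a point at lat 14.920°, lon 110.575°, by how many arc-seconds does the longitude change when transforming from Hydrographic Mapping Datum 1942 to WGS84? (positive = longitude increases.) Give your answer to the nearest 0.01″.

At latitude 14.920°, cos φ = 0.966286.
1° of longitude at this latitude = 111.0 × cos φ = 107.26 km, so Δλ = 522.0 / 107257.8 = 0.0048668° = 17.520″.

Δλ = 17.52″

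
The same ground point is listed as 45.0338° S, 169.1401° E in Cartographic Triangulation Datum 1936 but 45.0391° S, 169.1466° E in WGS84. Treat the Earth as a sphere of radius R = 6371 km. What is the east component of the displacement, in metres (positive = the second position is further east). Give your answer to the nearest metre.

Δφ = -45.0391° − -45.0338° = -0.0053°; Δλ = 169.1466° − 169.1401° = +0.0065°.
1° along a meridian = πR/180 = 111195 m.
ΔN = Δφ × 111195 = -589.3 m; ΔE = Δλ × 111195 × cos(-45.0338°) = +0.0065 × 111195 × 0.706690 = 510.8 m.

ΔE = 511 m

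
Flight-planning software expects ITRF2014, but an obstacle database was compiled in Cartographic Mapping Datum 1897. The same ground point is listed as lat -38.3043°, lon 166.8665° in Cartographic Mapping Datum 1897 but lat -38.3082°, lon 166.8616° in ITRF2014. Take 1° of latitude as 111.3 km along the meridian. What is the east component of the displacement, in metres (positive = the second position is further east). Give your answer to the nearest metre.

Δφ = -38.3082° − -38.3043° = -0.0039°; Δλ = 166.8616° − 166.8665° = -0.0049°.
ΔN = Δφ × 111300 = -434.1 m; ΔE = Δλ × 111300 × cos(-38.3043°) = -0.0049 × 111300 × 0.784730 = -428.0 m.

ΔE = -428 m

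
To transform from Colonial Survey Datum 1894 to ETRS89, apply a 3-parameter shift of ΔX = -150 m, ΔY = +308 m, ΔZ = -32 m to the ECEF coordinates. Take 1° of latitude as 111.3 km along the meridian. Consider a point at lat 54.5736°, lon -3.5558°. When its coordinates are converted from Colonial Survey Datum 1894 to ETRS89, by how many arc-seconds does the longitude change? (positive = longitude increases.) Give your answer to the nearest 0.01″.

Δλ = 16.63″

sin φ = 0.814861, cos φ = 0.579657, sin λ = -0.062021, cos λ = 0.998075.
East component: ΔE = −sin λ·ΔX + cos λ·ΔY = −(-0.062021)(-150) + (0.998075)(308) = 298.10 m.
1° of latitude spans 111300 m; at latitude φ, 1° of longitude spans that × cos φ = 64515.8 m, so Δλ = 298.10 / 64515.8 × 3600 = 16.634″.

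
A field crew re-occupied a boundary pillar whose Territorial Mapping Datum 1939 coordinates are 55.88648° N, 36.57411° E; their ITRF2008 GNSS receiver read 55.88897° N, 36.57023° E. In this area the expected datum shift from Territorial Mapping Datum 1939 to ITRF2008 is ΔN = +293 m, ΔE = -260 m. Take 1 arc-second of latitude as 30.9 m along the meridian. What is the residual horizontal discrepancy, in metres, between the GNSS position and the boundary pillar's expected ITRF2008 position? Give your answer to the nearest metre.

24 m

Observed coordinate differences: Δφ = +0.00249°, Δλ = -0.00388°.
Converting to metres (1° lat = 111240 m, cos φ = 0.560834): observed ΔN = 277.0 m, observed ΔE = -242.1 m.
Subtracting the expected shift leaves a residual of 277.0 − (293) = -16.0 m north and -242.1 − (-260) = 17.9 m east.
Residual distance = √((-16.0)² + 17.9²) = 24.0 m.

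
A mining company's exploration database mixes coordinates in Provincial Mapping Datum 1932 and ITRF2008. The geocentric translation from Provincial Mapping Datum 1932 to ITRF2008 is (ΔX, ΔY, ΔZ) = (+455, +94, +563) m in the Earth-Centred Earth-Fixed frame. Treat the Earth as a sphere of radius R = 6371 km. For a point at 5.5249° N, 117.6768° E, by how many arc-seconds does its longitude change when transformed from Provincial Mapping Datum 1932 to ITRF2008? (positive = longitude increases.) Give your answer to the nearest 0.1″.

sin φ = 0.096278, cos φ = 0.995354, sin λ = 0.885582, cos λ = -0.464483.
East component: ΔE = −sin λ·ΔX + cos λ·ΔY = −(0.885582)(455) + (-0.464483)(94) = -446.60 m.
1° of latitude spans πR/180 = 111195 m; at latitude φ, 1° of longitude spans that × cos φ = 110678.4 m, so Δλ = -446.60 / 110678.4 × 3600 = -14.526″.

Δλ = -14.5″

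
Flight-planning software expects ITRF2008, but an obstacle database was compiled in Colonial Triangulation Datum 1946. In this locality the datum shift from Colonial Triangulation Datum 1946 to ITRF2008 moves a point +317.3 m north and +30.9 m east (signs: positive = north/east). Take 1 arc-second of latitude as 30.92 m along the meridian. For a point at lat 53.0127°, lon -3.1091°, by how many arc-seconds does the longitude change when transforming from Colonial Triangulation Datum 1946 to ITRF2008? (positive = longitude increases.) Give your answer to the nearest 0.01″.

At latitude 53.0127°, cos φ = 0.601638.
1″ of longitude at this latitude = 30.92 × cos φ = 18.6026 m, so Δλ = 30.9 / 18.6026 = 1.661″.

Δλ = 1.66″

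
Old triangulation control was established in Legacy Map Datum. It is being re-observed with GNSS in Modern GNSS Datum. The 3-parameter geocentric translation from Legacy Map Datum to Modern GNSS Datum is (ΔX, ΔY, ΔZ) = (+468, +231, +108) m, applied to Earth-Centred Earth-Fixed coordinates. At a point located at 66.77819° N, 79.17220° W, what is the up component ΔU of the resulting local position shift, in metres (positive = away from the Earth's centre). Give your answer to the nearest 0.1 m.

ΔU = 44.5 m

At φ = 66.77819°, λ = -79.17220°: sin φ = 0.918985, cos φ = 0.394292, sin λ = -0.982196, cos λ = 0.187858.
ΔU = cos φ cos λ·ΔX + cos φ sin λ·ΔY + sin φ·ΔZ = (0.394292)(0.187858)(468) + (0.394292)(-0.982196)(231) + (0.918985)(108) = 44.46 m.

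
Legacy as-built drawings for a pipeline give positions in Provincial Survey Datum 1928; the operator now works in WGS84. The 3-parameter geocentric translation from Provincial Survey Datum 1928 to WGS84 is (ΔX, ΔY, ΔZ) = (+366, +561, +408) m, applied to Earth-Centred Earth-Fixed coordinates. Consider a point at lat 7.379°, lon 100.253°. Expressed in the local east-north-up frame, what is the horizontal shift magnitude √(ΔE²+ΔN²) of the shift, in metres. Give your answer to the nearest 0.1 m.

573.3 m

The local east axis at (φ, λ) is (−sin λ, cos λ, 0), so ΔE = −sin(100.253°)·366 + cos(100.253°)·561 = -460.01 m.
The local north axis is (−sin φ cos λ, −sin φ sin λ, cos φ), giving ΔN = 8.367 − 70.900 + 404.621 = 342.09 m.
Horizontal magnitude = √(ΔE² + ΔN²) = √((-460.01)² + 342.09²) = 573.27 m.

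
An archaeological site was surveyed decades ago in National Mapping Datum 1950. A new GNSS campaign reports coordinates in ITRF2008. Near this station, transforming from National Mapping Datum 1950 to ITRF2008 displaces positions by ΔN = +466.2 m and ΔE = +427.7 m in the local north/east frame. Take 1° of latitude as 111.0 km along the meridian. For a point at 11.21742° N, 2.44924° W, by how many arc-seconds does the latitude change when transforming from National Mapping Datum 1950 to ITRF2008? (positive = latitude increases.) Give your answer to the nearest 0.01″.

Δφ = 15.12″

1° of latitude = 111.0 km, so Δφ = 466.2 / 111000 = 0.0042000° = 15.120″.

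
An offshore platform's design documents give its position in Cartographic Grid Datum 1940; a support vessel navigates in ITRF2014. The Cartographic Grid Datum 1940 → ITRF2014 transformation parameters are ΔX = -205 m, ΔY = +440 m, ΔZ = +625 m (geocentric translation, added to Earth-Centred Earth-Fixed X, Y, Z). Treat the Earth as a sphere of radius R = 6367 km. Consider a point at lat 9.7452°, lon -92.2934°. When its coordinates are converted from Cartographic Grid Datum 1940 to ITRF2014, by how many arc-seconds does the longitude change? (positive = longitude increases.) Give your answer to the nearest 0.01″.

sin φ = 0.169267, cos φ = 0.985570, sin λ = -0.999199, cos λ = -0.040017.
East component: ΔE = −sin λ·ΔX + cos λ·ΔY = −(-0.999199)(-205) + (-0.040017)(440) = -222.44 m.
1° of latitude spans πR/180 = 111125 m; at latitude φ, 1° of longitude spans that × cos φ = 109521.6 m, so Δλ = -222.44 / 109521.6 × 3600 = -7.312″.

Δλ = -7.31″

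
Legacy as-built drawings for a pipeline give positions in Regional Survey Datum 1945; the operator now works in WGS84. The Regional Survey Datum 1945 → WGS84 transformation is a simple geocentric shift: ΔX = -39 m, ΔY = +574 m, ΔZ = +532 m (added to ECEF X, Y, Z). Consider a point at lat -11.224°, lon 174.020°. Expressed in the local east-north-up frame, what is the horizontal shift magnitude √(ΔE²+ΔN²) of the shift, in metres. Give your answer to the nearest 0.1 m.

At φ = -11.224°, λ = 174.020°: sin φ = -0.194645, cos φ = 0.980874, sin λ = 0.104181, cos λ = -0.994558.
ΔE = −sin λ·ΔX + cos λ·ΔY = −(0.104181)·(-39) + (-0.994558)·(574) = -566.81 m.
ΔN = −sin φ cos λ·ΔX − sin φ sin λ·ΔY + cos φ·ΔZ = −(-0.194645)(-0.994558)(-39) − (-0.194645)(0.104181)(574) + (0.980874)(532) = 541.01 m.
Horizontal magnitude = √(ΔE² + ΔN²) = √((-566.81)² + 541.01²) = 783.56 m.

783.6 m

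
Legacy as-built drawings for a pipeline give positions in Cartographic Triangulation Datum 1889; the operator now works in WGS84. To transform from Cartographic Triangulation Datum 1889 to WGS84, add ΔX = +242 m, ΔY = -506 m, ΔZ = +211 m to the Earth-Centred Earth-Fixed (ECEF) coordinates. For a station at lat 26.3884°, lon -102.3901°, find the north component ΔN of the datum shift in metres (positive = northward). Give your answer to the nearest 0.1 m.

At φ = 26.3884°, λ = -102.3901°: sin φ = 0.444454, cos φ = 0.895802, sin λ = -0.976709, cos λ = -0.214567.
ΔN = −sin φ cos λ·ΔX − sin φ sin λ·ΔY + cos φ·ΔZ = −(0.444454)(-0.214567)(242) − (0.444454)(-0.976709)(-506) + (0.895802)(211) = -7.56 m.

ΔN = -7.6 m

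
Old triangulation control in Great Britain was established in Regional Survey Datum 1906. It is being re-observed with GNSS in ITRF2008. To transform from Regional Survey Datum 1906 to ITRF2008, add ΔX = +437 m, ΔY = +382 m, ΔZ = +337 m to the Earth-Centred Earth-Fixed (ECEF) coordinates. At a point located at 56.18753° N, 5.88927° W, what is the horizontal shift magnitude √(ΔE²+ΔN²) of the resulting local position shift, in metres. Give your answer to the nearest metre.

The local east axis at (φ, λ) is (−sin λ, cos λ, 0), so ΔE = −sin(-5.88927°)·437 + cos(-5.88927°)·382 = 424.82 m.
The local north axis is (−sin φ cos λ, −sin φ sin λ, cos φ), giving ΔN = -361.171 + 32.566 + 187.533 = -141.07 m.
Horizontal magnitude = √(ΔE² + ΔN²) = √(424.82² + (-141.07)²) = 447.63 m.

448 m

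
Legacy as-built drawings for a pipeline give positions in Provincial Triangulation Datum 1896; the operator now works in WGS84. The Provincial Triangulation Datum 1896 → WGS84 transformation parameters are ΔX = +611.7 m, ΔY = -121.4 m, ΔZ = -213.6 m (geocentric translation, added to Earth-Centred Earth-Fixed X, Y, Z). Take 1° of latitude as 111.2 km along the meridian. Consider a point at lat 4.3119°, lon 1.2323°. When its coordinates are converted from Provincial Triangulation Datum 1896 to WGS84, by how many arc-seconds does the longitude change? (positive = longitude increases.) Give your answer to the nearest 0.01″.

Δλ = -4.37″

sin φ = 0.075186, cos φ = 0.997170, sin λ = 0.021506, cos λ = 0.999769.
East component: ΔE = −sin λ·ΔX + cos λ·ΔY = −(0.021506)(611.7) + (0.999769)(-121.4) = -134.53 m.
1° of latitude spans 111200 m; at latitude φ, 1° of longitude spans that × cos φ = 110885.3 m, so Δλ = -134.53 / 110885.3 × 3600 = -4.368″.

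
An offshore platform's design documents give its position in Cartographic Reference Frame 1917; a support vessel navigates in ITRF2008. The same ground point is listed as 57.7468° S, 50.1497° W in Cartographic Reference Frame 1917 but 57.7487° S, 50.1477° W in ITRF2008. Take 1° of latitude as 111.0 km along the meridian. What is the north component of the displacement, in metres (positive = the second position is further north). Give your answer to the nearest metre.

Δφ = -57.7487° − -57.7468° = -0.0019°; Δλ = -50.1477° − -50.1497° = +0.0020°.
ΔN = Δφ × 111000 = -210.9 m; ΔE = Δλ × 111000 × cos(-57.7468°) = +0.0020 × 111000 × 0.533662 = 118.5 m.

ΔN = -211 m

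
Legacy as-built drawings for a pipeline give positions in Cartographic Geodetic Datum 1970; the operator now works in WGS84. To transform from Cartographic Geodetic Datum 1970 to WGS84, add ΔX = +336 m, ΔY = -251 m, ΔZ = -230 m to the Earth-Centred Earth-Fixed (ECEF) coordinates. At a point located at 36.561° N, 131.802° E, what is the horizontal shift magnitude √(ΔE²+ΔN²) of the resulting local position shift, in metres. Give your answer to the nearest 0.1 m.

The local east axis at (φ, λ) is (−sin λ, cos λ, 0), so ΔE = −sin(131.802°)·336 + cos(131.802°)·(-251) = -83.17 m.
The local north axis is (−sin φ cos λ, −sin φ sin λ, cos φ), giving ΔN = 133.410 + 111.457 − 184.741 = 60.13 m.
Horizontal magnitude = √(ΔE² + ΔN²) = √((-83.17)² + 60.13²) = 102.62 m.

102.6 m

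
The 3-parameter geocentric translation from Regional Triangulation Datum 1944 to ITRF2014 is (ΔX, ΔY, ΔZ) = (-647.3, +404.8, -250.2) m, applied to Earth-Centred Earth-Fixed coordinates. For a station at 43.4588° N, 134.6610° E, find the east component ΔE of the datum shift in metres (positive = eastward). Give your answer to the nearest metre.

At φ = 43.4588°, λ = 134.6610°: sin φ = 0.687833, cos φ = 0.725869, sin λ = 0.711278, cos λ = -0.702911.
ΔE = −sin λ·ΔX + cos λ·ΔY = −(0.711278)·(-647.3) + (-0.702911)·(404.8) = 175.87 m.

ΔE = 176 m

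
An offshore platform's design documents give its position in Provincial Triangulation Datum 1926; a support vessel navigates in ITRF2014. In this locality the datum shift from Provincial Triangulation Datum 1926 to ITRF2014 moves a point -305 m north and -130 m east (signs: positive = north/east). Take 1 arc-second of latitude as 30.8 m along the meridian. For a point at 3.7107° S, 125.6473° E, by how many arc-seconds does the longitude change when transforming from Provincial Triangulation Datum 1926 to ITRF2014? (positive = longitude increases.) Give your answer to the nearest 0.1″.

At latitude -3.7107°, cos φ = 0.997904.
1″ of longitude at this latitude = 30.80 × cos φ = 30.7354 m, so Δλ = -130.0 / 30.7354 = -4.230″.

Δλ = -4.2″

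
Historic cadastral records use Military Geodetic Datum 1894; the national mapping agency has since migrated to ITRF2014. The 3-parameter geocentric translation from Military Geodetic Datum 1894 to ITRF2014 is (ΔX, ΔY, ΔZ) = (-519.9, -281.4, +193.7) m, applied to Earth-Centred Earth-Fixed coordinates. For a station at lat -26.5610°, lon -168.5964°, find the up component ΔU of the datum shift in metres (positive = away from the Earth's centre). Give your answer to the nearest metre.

ΔU = 419 m

The local up (radial) axis is (cos φ cos λ, cos φ sin λ, sin φ), giving ΔU = 455.849 + 49.766 − 86.613 = 419.00 m.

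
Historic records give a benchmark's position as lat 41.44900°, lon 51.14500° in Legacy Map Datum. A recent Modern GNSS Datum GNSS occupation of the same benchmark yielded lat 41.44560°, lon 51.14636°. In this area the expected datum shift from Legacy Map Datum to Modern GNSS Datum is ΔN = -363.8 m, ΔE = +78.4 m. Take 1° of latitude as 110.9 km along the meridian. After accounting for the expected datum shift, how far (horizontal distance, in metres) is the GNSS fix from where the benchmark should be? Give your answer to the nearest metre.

37 m

Observed coordinate differences: Δφ = -0.00340°, Δλ = +0.00136°.
Converting to metres (1° lat = 110900 m, cos φ = 0.749545): observed ΔN = -377.1 m, observed ΔE = 113.0 m.
Subtracting the expected shift leaves a residual of -377.1 − (-363.8) = -13.3 m north and 113.0 − (78.4) = 34.6 m east.
Residual distance = √((-13.3)² + 34.6²) = 37.1 m.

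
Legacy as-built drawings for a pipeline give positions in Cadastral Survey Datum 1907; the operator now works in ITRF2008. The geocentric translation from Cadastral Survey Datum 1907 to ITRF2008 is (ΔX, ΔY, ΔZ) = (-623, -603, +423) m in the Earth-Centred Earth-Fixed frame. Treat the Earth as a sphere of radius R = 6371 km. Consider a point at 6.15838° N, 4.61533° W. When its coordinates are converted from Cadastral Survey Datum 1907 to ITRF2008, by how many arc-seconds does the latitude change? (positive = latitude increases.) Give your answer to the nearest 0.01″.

sin φ = 0.107277, cos φ = 0.994229, sin λ = -0.080466, cos λ = 0.996757.
North component: ΔN = −sin φ cos λ·ΔX − sin φ sin λ·ΔY + cos φ·ΔZ = −(0.107277)(0.996757)(-623) − (0.107277)(-0.080466)(-603) + (0.994229)(423) = 481.97 m.
1° of latitude spans πR/180 = 111195 m, so Δφ = 481.97 / 111195 × 3600 = 15.604″.

Δφ = 15.60″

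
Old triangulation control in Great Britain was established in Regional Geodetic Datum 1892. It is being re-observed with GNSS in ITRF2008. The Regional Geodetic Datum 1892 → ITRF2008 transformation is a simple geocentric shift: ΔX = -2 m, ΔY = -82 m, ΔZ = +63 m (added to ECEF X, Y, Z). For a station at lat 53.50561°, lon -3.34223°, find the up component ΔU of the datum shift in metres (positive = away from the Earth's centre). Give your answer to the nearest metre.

At φ = 53.50561°, λ = -3.34223°: sin φ = 0.803915, cos φ = 0.594744, sin λ = -0.058300, cos λ = 0.998299.
ΔU = cos φ cos λ·ΔX + cos φ sin λ·ΔY + sin φ·ΔZ = (0.594744)(0.998299)(-2) + (0.594744)(-0.058300)(-82) + (0.803915)(63) = 52.30 m.

ΔU = 52 m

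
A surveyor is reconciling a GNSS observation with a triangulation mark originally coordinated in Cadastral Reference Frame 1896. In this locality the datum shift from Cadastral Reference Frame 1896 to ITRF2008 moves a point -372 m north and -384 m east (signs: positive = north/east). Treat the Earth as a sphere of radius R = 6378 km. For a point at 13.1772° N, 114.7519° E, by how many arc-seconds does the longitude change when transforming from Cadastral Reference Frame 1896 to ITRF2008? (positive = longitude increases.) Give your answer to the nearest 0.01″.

At latitude 13.1772°, cos φ = 0.973670.
One radian of longitude at latitude φ spans R cos φ, so Δλ = ΔE / (R cos φ) = -384.0 / (6378000 × 0.973670) = -6.1835e-05 rad = -12.754″.

Δλ = -12.75″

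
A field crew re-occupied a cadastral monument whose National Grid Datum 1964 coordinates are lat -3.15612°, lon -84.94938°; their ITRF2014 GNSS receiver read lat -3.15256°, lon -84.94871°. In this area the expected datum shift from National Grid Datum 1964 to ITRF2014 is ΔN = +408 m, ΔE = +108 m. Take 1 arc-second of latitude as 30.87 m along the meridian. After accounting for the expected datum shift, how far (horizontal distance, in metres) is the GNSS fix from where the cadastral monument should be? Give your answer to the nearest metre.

Observed coordinate differences: Δφ = +0.00356°, Δλ = +0.00067°.
Converting to metres (1° lat = 111132 m, cos φ = 0.998483): observed ΔN = 395.6 m, observed ΔE = 74.3 m.
Subtracting the expected shift leaves a residual of 395.6 − (408) = -12.4 m north and 74.3 − (108) = -33.7 m east.
Residual distance = √((-12.4)² + (-33.7)²) = 35.9 m.

36 m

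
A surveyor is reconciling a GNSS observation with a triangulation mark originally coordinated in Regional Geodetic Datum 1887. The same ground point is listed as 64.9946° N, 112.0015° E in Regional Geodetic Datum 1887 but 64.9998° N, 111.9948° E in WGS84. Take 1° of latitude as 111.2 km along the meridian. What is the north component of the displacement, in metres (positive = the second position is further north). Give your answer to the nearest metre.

Δφ = 64.9998° − 64.9946° = +0.0052°; Δλ = 111.9948° − 112.0015° = -0.0067°.
ΔN = Δφ × 111200 = 578.2 m; ΔE = Δλ × 111200 × cos(64.9946°) = -0.0067 × 111200 × 0.422704 = -314.9 m.

ΔN = 578 m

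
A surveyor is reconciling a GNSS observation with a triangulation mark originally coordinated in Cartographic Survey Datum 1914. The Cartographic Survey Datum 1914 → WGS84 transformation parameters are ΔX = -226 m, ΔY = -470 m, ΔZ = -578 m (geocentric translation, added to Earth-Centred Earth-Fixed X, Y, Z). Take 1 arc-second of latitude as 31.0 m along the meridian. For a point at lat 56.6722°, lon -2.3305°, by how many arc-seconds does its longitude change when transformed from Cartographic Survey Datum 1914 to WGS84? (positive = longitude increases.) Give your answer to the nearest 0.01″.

Δλ = -28.11″

sin φ = 0.835541, cos φ = 0.549428, sin λ = -0.040664, cos λ = 0.999173.
East component: ΔE = −sin λ·ΔX + cos λ·ΔY = −(-0.040664)(-226) + (0.999173)(-470) = -478.80 m.
1° of latitude spans 3600 × 31.00 = 111600 m; at latitude φ, 1° of longitude spans that × cos φ = 61316.2 m, so Δλ = -478.80 / 61316.2 × 3600 = -28.111″.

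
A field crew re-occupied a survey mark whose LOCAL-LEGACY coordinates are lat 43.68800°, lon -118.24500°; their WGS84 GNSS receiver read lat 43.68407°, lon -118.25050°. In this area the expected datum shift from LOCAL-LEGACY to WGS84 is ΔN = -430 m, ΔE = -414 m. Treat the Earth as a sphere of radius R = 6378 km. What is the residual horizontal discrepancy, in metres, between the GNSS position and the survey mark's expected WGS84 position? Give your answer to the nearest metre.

Observed coordinate differences: Δφ = -0.00393°, Δλ = -0.00550°.
Converting to metres (1° lat = 111317 m, cos φ = 0.723112): observed ΔN = -437.5 m, observed ΔE = -442.7 m.
Subtracting the expected shift leaves a residual of -437.5 − (-430) = -7.5 m north and -442.7 − (-414) = -28.7 m east.
Residual distance = √((-7.5)² + (-28.7)²) = 29.7 m.

30 m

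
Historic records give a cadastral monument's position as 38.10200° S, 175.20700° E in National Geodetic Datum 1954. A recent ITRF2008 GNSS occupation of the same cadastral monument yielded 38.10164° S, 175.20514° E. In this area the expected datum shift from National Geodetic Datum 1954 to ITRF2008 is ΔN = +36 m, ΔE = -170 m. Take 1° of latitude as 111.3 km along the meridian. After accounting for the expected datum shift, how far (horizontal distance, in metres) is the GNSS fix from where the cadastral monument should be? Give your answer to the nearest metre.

Observed coordinate differences: Δφ = +0.00036°, Δλ = -0.00186°.
Converting to metres (1° lat = 111300 m, cos φ = 0.786913): observed ΔN = 40.1 m, observed ΔE = -162.9 m.
Subtracting the expected shift leaves a residual of 40.1 − (36) = 4.1 m north and -162.9 − (-170) = 7.1 m east.
Residual distance = √(4.1² + 7.1²) = 8.2 m.

8 m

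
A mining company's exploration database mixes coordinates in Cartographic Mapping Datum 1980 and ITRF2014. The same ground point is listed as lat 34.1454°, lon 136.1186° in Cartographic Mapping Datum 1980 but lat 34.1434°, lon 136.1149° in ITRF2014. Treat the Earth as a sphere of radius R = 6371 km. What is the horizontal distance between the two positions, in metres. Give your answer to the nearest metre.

407 m

Δφ = 34.1434° − 34.1454° = -0.0020°; Δλ = 136.1149° − 136.1186° = -0.0037°.
1° along a meridian = πR/180 = 111195 m.
ΔN = Δφ × 111195 = -222.4 m; ΔE = Δλ × 111195 × cos(34.1454°) = -0.0037 × 111195 × 0.827616 = -340.5 m.
Distance = √(ΔE² + ΔN²) = √((-340.5)² + (-222.4)²) = 406.7 m.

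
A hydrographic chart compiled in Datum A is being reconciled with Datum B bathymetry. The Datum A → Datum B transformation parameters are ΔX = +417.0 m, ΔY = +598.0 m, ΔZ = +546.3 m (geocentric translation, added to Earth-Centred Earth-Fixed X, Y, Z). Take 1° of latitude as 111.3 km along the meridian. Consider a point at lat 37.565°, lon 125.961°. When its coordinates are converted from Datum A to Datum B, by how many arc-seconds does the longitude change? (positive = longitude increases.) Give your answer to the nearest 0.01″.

sin φ = 0.609661, cos φ = 0.792662, sin λ = 0.809417, cos λ = -0.587234.
East component: ΔE = −sin λ·ΔX + cos λ·ΔY = −(0.809417)(417.0) + (-0.587234)(598.0) = -688.69 m.
1° of latitude spans 111300 m; at latitude φ, 1° of longitude spans that × cos φ = 88223.3 m, so Δλ = -688.69 / 88223.3 × 3600 = -28.102″.

Δλ = -28.10″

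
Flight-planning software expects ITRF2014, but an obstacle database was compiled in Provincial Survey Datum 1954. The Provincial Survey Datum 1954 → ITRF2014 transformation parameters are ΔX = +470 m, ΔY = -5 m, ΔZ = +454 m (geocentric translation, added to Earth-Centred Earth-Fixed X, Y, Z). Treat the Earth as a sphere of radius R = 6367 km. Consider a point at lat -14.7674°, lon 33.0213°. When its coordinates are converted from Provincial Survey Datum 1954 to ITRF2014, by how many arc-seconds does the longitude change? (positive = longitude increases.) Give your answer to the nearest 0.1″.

sin φ = -0.254896, cos φ = 0.966969, sin λ = 0.544951, cos λ = 0.838468.
East component: ΔE = −sin λ·ΔX + cos λ·ΔY = −(0.544951)(470) + (0.838468)(-5) = -260.32 m.
1° of latitude spans πR/180 = 111125 m; at latitude φ, 1° of longitude spans that × cos φ = 107454.5 m, so Δλ = -260.32 / 107454.5 × 3600 = -8.721″.

Δλ = -8.7″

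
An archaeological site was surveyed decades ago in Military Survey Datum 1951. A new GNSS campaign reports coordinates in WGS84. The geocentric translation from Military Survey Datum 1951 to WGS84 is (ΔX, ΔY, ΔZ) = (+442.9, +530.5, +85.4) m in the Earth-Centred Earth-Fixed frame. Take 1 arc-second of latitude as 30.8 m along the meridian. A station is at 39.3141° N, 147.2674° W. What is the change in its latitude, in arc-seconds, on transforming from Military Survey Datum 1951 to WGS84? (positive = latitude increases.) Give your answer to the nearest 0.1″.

Δφ = 15.7″

sin φ = 0.633571, cos φ = 0.773684, sin λ = -0.540719, cos λ = -0.841203.
North component: ΔN = −sin φ cos λ·ΔX − sin φ sin λ·ΔY + cos φ·ΔZ = −(0.633571)(-0.841203)(442.9) − (0.633571)(-0.540719)(530.5) + (0.773684)(85.4) = 483.86 m.
1° of latitude spans 3600 × 30.80 = 110880 m, so Δφ = 483.86 / 110880 × 3600 = 15.710″.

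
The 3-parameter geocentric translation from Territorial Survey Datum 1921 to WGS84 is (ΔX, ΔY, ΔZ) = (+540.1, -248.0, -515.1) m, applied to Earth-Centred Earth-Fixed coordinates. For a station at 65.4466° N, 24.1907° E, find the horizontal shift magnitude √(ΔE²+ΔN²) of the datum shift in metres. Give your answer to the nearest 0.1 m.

The local east axis at (φ, λ) is (−sin λ, cos λ, 0), so ΔE = −sin(24.1907°)·540.1 + cos(24.1907°)·(-248.0) = -447.54 m.
The local north axis is (−sin φ cos λ, −sin φ sin λ, cos φ), giving ΔN = -448.122 + 92.435 − 214.045 = -569.73 m.
Horizontal magnitude = √(ΔE² + ΔN²) = √((-447.54)² + (-569.73)²) = 724.49 m.

724.5 m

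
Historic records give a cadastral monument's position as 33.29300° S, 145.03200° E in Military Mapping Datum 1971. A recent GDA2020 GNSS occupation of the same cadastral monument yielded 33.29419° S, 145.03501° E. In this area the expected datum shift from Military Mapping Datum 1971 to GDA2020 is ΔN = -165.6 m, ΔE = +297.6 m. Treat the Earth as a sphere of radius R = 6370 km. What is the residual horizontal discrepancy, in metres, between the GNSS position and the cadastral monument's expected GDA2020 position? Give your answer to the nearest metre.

38 m

Observed coordinate differences: Δφ = -0.00119°, Δλ = +0.00301°.
Converting to metres (1° lat = 111177 m, cos φ = 0.835874): observed ΔN = -132.3 m, observed ΔE = 279.7 m.
Subtracting the expected shift leaves a residual of -132.3 − (-165.6) = 33.3 m north and 279.7 − (297.6) = -17.9 m east.
Residual distance = √(33.3² + (-17.9)²) = 37.8 m.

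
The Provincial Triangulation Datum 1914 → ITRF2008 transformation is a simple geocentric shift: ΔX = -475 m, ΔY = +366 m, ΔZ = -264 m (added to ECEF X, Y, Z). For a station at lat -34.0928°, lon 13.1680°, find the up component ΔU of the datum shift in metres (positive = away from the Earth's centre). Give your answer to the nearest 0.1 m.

ΔU = -166.0 m

The local up (radial) axis is (cos φ cos λ, cos φ sin λ, sin φ), giving ΔU = -383.019 + 69.047 + 147.981 = -165.99 m.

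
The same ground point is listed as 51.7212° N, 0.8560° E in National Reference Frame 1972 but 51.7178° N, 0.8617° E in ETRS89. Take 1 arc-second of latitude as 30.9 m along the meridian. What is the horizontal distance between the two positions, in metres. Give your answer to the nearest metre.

Δφ = 51.7178° − 51.7212° = -0.0034°; Δλ = 0.8617° − 0.8560° = +0.0057°.
1° of latitude = 3600 × 30.90 = 111240 m.
ΔN = Δφ × 111240 = -378.2 m; ΔE = Δλ × 111240 × cos(51.7212°) = +0.0057 × 111240 × 0.619489 = 392.8 m.
Distance = √(ΔE² + ΔN²) = √(392.8² + (-378.2)²) = 545.3 m.

545 m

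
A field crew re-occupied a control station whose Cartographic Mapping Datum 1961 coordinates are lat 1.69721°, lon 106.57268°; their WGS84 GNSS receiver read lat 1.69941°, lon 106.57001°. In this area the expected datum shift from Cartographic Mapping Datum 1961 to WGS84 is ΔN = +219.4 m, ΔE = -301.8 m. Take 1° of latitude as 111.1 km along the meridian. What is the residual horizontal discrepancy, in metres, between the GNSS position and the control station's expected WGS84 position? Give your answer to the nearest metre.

26 m

Observed coordinate differences: Δφ = +0.00220°, Δλ = -0.00267°.
Converting to metres (1° lat = 111100 m, cos φ = 0.999561): observed ΔN = 244.4 m, observed ΔE = -296.5 m.
Subtracting the expected shift leaves a residual of 244.4 − (219.4) = 25.0 m north and -296.5 − (-301.8) = 5.3 m east.
Residual distance = √(25.0² + 5.3²) = 25.6 m.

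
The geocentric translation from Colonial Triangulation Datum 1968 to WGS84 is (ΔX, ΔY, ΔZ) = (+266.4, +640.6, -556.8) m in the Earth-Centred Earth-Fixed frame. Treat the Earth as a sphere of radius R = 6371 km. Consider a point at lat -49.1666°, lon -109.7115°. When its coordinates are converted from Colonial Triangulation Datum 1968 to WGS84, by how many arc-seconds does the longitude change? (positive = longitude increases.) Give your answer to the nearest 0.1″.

sin φ = -0.756614, cos φ = 0.653862, sin λ = -0.941403, cos λ = -0.337284.
East component: ΔE = −sin λ·ΔX + cos λ·ΔY = −(-0.941403)(266.4) + (-0.337284)(640.6) = 34.73 m.
1° of latitude spans πR/180 = 111195 m; at latitude φ, 1° of longitude spans that × cos φ = 72706.1 m, so Δλ = 34.73 / 72706.1 × 3600 = 1.719″.

Δλ = 1.7″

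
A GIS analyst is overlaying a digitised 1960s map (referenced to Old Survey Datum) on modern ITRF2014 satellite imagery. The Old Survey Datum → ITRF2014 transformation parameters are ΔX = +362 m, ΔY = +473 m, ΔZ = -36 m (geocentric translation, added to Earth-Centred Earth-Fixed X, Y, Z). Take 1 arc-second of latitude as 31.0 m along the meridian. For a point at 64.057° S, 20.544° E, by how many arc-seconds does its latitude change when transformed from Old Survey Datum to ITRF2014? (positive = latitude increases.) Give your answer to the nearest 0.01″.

Δφ = 14.14″

sin φ = -0.899230, cos φ = 0.437477, sin λ = 0.350927, cos λ = 0.936403.
North component: ΔN = −sin φ cos λ·ΔX − sin φ sin λ·ΔY + cos φ·ΔZ = −(-0.899230)(0.936403)(362) − (-0.899230)(0.350927)(473) + (0.437477)(-36) = 438.33 m.
1° of latitude spans 3600 × 31.00 = 111600 m, so Δφ = 438.33 / 111600 × 3600 = 14.140″.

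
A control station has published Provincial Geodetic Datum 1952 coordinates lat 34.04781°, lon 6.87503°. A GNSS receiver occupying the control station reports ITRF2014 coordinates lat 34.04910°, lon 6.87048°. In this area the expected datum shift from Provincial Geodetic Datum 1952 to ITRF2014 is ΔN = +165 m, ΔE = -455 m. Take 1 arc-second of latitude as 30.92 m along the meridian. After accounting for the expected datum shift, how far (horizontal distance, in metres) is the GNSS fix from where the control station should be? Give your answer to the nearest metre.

Observed coordinate differences: Δφ = +0.00129°, Δλ = -0.00455°.
Converting to metres (1° lat = 111312 m, cos φ = 0.828571): observed ΔN = 143.6 m, observed ΔE = -419.6 m.
Subtracting the expected shift leaves a residual of 143.6 − (165) = -21.4 m north and -419.6 − (-455) = 35.4 m east.
Residual distance = √((-21.4)² + 35.4²) = 41.3 m.

41 m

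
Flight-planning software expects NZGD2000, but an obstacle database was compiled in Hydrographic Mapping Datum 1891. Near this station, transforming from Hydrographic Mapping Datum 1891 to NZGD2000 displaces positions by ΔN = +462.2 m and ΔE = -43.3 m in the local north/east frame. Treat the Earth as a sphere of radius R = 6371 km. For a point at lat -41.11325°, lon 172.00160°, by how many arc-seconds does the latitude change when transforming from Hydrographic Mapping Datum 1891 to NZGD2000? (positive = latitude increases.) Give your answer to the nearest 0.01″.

Δφ = 14.96″

On a sphere of radius R, 1 rad of latitude = R, so Δφ = ΔN / R = 462.2 / 6371000 = 7.2547e-05 rad = 14.964″.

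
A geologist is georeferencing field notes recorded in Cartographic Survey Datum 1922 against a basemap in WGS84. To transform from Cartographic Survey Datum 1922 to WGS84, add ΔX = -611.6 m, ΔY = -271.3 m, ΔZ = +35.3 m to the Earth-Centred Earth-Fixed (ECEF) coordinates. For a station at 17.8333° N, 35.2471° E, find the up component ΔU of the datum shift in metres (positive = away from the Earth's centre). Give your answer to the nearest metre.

ΔU = -614 m

At φ = 17.8333°, λ = 35.2471°: sin φ = 0.306249, cos φ = 0.951952, sin λ = 0.577104, cos λ = 0.816671.
ΔU = cos φ cos λ·ΔX + cos φ sin λ·ΔY + sin φ·ΔZ = (0.951952)(0.816671)(-611.6) + (0.951952)(0.577104)(-271.3) + (0.306249)(35.3) = -613.71 m.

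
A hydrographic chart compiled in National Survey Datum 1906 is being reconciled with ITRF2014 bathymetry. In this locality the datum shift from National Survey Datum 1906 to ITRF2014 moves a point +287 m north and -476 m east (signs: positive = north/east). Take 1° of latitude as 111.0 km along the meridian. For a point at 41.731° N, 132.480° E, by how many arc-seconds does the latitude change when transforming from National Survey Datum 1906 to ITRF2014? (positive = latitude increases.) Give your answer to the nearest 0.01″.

1° of latitude = 111.0 km, so Δφ = 287.0 / 111000 = 0.0025856° = 9.308″.

Δφ = 9.31″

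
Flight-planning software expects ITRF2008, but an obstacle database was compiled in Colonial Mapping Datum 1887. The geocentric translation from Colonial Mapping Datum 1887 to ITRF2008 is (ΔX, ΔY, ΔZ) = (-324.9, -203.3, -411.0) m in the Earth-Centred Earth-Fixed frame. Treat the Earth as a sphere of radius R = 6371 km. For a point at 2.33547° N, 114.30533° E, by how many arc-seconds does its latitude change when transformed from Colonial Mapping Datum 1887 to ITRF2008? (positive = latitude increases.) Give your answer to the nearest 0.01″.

Δφ = -13.23″

sin φ = 0.040750, cos φ = 0.999169, sin λ = 0.911365, cos λ = -0.411599.
North component: ΔN = −sin φ cos λ·ΔX − sin φ sin λ·ΔY + cos φ·ΔZ = −(0.040750)(-0.411599)(-324.9) − (0.040750)(0.911365)(-203.3) + (0.999169)(-411.0) = -408.56 m.
1° of latitude spans πR/180 = 111195 m, so Δφ = -408.56 / 111195 × 3600 = -13.227″.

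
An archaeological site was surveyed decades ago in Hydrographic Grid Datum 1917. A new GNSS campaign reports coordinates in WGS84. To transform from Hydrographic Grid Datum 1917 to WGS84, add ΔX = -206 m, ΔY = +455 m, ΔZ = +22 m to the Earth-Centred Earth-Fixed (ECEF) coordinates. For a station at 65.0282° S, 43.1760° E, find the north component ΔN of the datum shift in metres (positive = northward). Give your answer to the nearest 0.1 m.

The local north axis is (−sin φ cos λ, −sin φ sin λ, cos φ), giving ΔN = -136.183 + 282.226 + 9.288 = 155.33 m.

ΔN = 155.3 m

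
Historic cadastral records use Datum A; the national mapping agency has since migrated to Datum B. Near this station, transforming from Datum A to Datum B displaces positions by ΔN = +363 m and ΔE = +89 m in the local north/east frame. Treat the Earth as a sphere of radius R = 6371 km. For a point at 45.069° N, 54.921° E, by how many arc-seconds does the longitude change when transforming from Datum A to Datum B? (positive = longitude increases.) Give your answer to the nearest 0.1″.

Δλ = 4.1″

At latitude 45.069°, cos φ = 0.706255.
One radian of longitude at latitude φ spans R cos φ, so Δλ = ΔE / (R cos φ) = 89.0 / (6371000 × 0.706255) = 1.9780e-05 rad = 4.080″.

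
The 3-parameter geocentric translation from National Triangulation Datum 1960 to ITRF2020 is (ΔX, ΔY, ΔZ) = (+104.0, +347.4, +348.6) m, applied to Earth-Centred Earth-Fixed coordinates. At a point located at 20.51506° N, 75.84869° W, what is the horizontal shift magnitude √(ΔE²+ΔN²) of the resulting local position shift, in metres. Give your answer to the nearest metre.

474 m

At φ = 20.51506°, λ = -75.84869°: sin φ = 0.350454, cos φ = 0.936580, sin λ = -0.969653, cos λ = 0.244483.
ΔE = −sin λ·ΔX + cos λ·ΔY = −(-0.969653)·(104.0) + (0.244483)·(347.4) = 185.78 m.
ΔN = −sin φ cos λ·ΔX − sin φ sin λ·ΔY + cos φ·ΔZ = −(0.350454)(0.244483)(104.0) − (0.350454)(-0.969653)(347.4) + (0.936580)(348.6) = 435.63 m.
Horizontal magnitude = √(ΔE² + ΔN²) = √(185.78² + 435.63²) = 473.59 m.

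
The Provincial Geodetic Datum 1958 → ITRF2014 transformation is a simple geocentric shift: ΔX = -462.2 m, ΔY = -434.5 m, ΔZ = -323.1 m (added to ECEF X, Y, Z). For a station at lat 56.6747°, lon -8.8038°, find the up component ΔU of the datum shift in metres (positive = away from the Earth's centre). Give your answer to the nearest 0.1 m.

At φ = 56.6747°, λ = -8.8038°: sin φ = 0.835565, cos φ = 0.549392, sin λ = -0.153051, cos λ = 0.988218.
ΔU = cos φ cos λ·ΔX + cos φ sin λ·ΔY + sin φ·ΔZ = (0.549392)(0.988218)(-462.2) + (0.549392)(-0.153051)(-434.5) + (0.835565)(-323.1) = -484.37 m.

ΔU = -484.4 m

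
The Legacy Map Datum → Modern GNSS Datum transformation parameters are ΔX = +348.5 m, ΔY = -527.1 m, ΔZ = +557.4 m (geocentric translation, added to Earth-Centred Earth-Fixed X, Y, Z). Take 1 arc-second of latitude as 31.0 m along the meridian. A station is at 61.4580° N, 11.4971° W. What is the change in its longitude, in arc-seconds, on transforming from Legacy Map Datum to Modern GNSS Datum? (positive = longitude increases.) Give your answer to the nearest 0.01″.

Δλ = -30.18″

sin φ = 0.878467, cos φ = 0.477803, sin λ = -0.199318, cos λ = 0.979935.
East component: ΔE = −sin λ·ΔX + cos λ·ΔY = −(-0.199318)(348.5) + (0.979935)(-527.1) = -447.06 m.
1° of latitude spans 3600 × 31.00 = 111600 m; at latitude φ, 1° of longitude spans that × cos φ = 53322.8 m, so Δλ = -447.06 / 53322.8 × 3600 = -30.183″.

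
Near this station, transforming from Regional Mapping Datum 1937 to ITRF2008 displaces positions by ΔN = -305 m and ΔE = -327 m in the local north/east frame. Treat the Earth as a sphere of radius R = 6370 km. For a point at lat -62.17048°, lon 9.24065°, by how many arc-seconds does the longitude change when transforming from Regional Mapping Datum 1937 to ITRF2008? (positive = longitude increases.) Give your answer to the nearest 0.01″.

Δλ = -22.68″

At latitude -62.17048°, cos φ = 0.466842.
One radian of longitude at latitude φ spans R cos φ, so Δλ = ΔE / (R cos φ) = -327.0 / (6370000 × 0.466842) = -1.0996e-04 rad = -22.681″.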